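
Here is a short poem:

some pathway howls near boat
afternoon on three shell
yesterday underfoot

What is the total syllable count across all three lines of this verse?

18

Line 1: "some pathway howls near boat": 1+2+1+1+1 = 6
Line 2: "afternoon on three shell": 3+1+1+1 = 6
Line 3: "yesterday underfoot": 3+3 = 6
Total: 6 + 6 + 6 = 18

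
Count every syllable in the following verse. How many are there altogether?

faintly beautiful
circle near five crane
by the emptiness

Line 1: "faintly beautiful": 2+3 = 5
Line 2: "circle near five crane": 2+1+1+1 = 5
Line 3: "by the emptiness": 1+1+3 = 5
Total: 5 + 5 + 5 = 15

15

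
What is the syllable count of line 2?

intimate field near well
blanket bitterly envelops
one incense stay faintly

8

Line 2: "blanket bitterly envelops": 2+3+3 = 8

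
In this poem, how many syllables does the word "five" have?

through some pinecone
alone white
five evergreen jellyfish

"five" has 1 syllable.

1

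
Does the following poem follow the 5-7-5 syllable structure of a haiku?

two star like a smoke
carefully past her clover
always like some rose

Line 1: two (1), star (1), like (1), a (1), smoke (1) → 5 ✓
Line 2: carefully (3), past (1), her (1), clover (2) → 7 ✓
Line 3: always (2), like (1), some (1), rose (1) → 5 ✓

Yes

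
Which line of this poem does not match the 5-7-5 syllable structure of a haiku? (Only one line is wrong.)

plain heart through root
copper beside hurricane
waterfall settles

Line 1

Line 1: plain (1), heart (1), through (1), root (1) → 4 (expected 5)
Line 2: copper (2), beside (2), hurricane (3) → 7 ✓
Line 3: waterfall (3), settles (2) → 5 ✓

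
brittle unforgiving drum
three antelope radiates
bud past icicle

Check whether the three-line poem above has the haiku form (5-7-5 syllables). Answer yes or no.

Line 1: brittle(2) + unforgiving(4) + drum(1) = 7 (expected 5)
Line 2: three(1) + antelope(3) + radiates(3) = 7 ✓
Line 3: bud(1) + past(1) + icicle(3) = 5 ✓

No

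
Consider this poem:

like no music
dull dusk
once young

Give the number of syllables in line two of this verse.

Line two: dull (1), dusk (1) → 2

2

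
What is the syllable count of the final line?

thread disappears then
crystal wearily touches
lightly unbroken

5

The final line: lightly (2), unbroken (3) → 5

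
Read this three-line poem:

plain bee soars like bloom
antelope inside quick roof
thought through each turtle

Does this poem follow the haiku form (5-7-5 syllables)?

Yes

Line 1: plain(1) + bee(1) + soars(1) + like(1) + bloom(1) = 5 ✓
Line 2: antelope(3) + inside(2) + quick(1) + roof(1) = 7 ✓
Line 3: thought(1) + through(1) + each(1) + turtle(2) = 5 ✓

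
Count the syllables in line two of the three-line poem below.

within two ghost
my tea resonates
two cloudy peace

Line two: my(1) + tea(1) + resonates(3) = 5

5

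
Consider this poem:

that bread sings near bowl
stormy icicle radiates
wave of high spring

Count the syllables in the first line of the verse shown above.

The first line: that (1), bread (1), sings (1), near (1), bowl (1) → 5

5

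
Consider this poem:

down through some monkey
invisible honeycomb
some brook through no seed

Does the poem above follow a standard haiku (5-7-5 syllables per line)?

Line 1: down(1) + through(1) + some(1) + monkey(2) = 5 ✓
Line 2: invisible(4) + honeycomb(3) = 7 ✓
Line 3: some(1) + brook(1) + through(1) + no(1) + seed(1) = 5 ✓

Yes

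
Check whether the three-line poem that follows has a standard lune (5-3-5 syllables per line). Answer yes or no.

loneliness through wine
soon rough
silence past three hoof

No

Line 1: "loneliness through wine": 3+1+1 = 5 ✓
Line 2: "soon rough": 1+1 = 2 (expected 3)
Line 3: "silence past three hoof": 2+1+1+1 = 5 ✓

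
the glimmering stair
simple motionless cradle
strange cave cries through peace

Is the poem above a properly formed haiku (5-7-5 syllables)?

Yes

Line 1: the (1), glimmering (3), stair (1) → 5 ✓
Line 2: simple (2), motionless (3), cradle (2) → 7 ✓
Line 3: strange (1), cave (1), cries (1), through (1), peace (1) → 5 ✓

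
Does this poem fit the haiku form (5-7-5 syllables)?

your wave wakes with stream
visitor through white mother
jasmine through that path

Yes

Line 1: "your wave wakes with stream": 1+1+1+1+1 = 5 ✓
Line 2: "visitor through white mother": 3+1+1+2 = 7 ✓
Line 3: "jasmine through that path": 2+1+1+1 = 5 ✓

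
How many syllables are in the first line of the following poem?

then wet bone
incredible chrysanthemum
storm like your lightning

3

The first line: then (1), wet (1), bone (1) → 3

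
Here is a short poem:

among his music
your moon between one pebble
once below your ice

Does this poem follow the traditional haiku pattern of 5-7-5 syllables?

Line 1: "among his music": 2+1+2 = 5 ✓
Line 2: "your moon between one pebble": 1+1+2+1+2 = 7 ✓
Line 3: "once below your ice": 1+2+1+1 = 5 ✓

Yes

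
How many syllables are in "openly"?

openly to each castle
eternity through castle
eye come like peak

"openly" has 3 syllables.

3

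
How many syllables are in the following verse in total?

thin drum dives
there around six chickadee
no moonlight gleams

Line 1: "thin drum dives": 1+1+1 = 3
Line 2: "there around six chickadee": 1+2+1+3 = 7
Line 3: "no moonlight gleams": 1+2+1 = 4
Total: 3 + 7 + 4 = 14

14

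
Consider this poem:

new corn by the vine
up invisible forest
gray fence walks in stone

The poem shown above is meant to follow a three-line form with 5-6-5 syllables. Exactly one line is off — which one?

The second line

Line 1: new (1), corn (1), by (1), the (1), vine (1) → 5 ✓
Line 2: up (1), invisible (4), forest (2) → 7 (expected 6)
Line 3: gray (1), fence (1), walks (1), in (1), stone (1) → 5 ✓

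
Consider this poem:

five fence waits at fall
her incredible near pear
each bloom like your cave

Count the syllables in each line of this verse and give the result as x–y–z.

Line 1: five(1) + fence(1) + waits(1) + at(1) + fall(1) = 5
Line 2: her(1) + incredible(4) + near(1) + pear(1) = 7
Line 3: each(1) + bloom(1) + like(1) + your(1) + cave(1) = 5

5–7–5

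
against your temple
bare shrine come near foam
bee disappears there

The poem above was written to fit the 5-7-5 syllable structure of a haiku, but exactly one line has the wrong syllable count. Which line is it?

Line 1: "against your temple": 2+1+2 = 5 ✓
Line 2: "bare shrine come near foam": 1+1+1+1+1 = 5 (expected 7)
Line 3: "bee disappears there": 1+3+1 = 5 ✓

Line 2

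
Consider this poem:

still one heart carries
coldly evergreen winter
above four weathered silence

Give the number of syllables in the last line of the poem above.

7

The last line: "above four weathered silence": 2+1+2+2 = 7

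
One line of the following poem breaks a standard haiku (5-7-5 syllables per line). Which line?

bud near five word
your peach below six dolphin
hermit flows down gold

Line 1: bud (1), near (1), five (1), word (1) → 4 (expected 5)
Line 2: your (1), peach (1), below (2), six (1), dolphin (2) → 7 ✓
Line 3: hermit (2), flows (1), down (1), gold (1) → 5 ✓

Line 1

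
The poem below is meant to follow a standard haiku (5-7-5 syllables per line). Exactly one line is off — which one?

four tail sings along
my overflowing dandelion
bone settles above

Line 1: four(1) + tail(1) + sings(1) + along(2) = 5 ✓
Line 2: my(1) + overflowing(4) + dandelion(4) = 9 (expected 7)
Line 3: bone(1) + settles(2) + above(2) = 5 ✓

The second line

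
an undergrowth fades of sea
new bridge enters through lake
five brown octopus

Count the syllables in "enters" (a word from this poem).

2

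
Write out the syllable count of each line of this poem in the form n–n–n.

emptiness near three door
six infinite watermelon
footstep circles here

Line 1: emptiness(3) + near(1) + three(1) + door(1) = 6
Line 2: six(1) + infinite(3) + watermelon(4) = 8
Line 3: footstep(2) + circles(2) + here(1) = 5

6–8–5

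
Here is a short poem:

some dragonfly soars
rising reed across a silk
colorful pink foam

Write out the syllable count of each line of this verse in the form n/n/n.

5/7/5

Line 1: some(1) + dragonfly(3) + soars(1) = 5
Line 2: rising(2) + reed(1) + across(2) + a(1) + silk(1) = 7
Line 3: colorful(3) + pink(1) + foam(1) = 5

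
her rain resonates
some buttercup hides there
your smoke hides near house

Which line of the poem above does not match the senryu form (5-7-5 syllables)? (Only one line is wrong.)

Line 2

Line 1: her (1), rain (1), resonates (3) → 5 ✓
Line 2: some (1), buttercup (3), hides (1), there (1) → 6 (expected 7)
Line 3: your (1), smoke (1), hides (1), near (1), house (1) → 5 ✓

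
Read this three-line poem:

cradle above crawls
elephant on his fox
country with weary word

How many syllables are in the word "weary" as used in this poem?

"weary" has 2 syllables.

2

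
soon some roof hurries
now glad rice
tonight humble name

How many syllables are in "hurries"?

2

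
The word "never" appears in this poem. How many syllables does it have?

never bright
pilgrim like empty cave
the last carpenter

2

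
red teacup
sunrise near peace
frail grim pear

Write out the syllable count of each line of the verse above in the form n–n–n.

Line 1: red(1) + teacup(2) = 3
Line 2: sunrise(2) + near(1) + peace(1) = 4
Line 3: frail(1) + grim(1) + pear(1) = 3

3–4–3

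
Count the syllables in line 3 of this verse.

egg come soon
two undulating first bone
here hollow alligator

Line 3: here (1), hollow (2), alligator (4) → 7

7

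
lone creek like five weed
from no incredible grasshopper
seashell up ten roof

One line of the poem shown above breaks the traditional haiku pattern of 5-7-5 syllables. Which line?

The second line

Line 1: lone(1) + creek(1) + like(1) + five(1) + weed(1) = 5 ✓
Line 2: from(1) + no(1) + incredible(4) + grasshopper(3) = 9 (expected 7)
Line 3: seashell(2) + up(1) + ten(1) + roof(1) = 5 ✓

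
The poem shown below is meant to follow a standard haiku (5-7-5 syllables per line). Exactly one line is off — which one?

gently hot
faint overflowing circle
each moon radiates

Line 1: gently(2) + hot(1) = 3 (expected 5)
Line 2: faint(1) + overflowing(4) + circle(2) = 7 ✓
Line 3: each(1) + moon(1) + radiates(3) = 5 ✓

The first line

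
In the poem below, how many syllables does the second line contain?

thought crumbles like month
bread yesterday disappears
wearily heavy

The second line: "bread yesterday disappears": 1+3+3 = 7

7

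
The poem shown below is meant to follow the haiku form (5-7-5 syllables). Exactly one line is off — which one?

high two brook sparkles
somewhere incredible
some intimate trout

Line 2

Line 1: high(1) + two(1) + brook(1) + sparkles(2) = 5 ✓
Line 2: somewhere(2) + incredible(4) = 6 (expected 7)
Line 3: some(1) + intimate(3) + trout(1) = 5 ✓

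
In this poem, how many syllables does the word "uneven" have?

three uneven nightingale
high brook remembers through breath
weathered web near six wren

3

"uneven" has 3 syllables.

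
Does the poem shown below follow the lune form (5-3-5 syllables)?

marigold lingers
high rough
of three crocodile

Line 1: "marigold lingers": 3+2 = 5 ✓
Line 2: "high rough": 1+1 = 2 (expected 3)
Line 3: "of three crocodile": 1+1+3 = 5 ✓

No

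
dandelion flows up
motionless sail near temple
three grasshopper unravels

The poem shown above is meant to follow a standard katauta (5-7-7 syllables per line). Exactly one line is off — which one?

Line 1

Line 1: dandelion(4) + flows(1) + up(1) = 6 (expected 5)
Line 2: motionless(3) + sail(1) + near(1) + temple(2) = 7 ✓
Line 3: three(1) + grasshopper(3) + unravels(3) = 7 ✓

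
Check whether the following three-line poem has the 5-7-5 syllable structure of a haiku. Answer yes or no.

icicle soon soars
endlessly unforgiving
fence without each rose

Line 1: icicle(3) + soon(1) + soars(1) = 5 ✓
Line 2: endlessly(3) + unforgiving(4) = 7 ✓
Line 3: fence(1) + without(2) + each(1) + rose(1) = 5 ✓

Yes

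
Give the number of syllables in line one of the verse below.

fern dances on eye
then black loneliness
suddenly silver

5

Line one: fern (1), dances (2), on (1), eye (1) → 5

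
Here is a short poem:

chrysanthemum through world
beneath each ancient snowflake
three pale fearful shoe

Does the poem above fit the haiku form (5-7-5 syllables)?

No

Line 1: chrysanthemum (4), through (1), world (1) → 6 (expected 5)
Line 2: beneath (2), each (1), ancient (2), snowflake (2) → 7 ✓
Line 3: three (1), pale (1), fearful (2), shoe (1) → 5 ✓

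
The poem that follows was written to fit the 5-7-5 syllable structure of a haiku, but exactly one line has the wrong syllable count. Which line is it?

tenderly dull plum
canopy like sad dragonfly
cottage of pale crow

Line 1: tenderly(3) + dull(1) + plum(1) = 5 ✓
Line 2: canopy(3) + like(1) + sad(1) + dragonfly(3) = 8 (expected 7)
Line 3: cottage(2) + of(1) + pale(1) + crow(1) = 5 ✓

The second line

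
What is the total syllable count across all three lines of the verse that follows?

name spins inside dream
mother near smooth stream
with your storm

13

Line 1: "name spins inside dream": 1+1+2+1 = 5
Line 2: "mother near smooth stream": 2+1+1+1 = 5
Line 3: "with your storm": 1+1+1 = 3
Total: 5 + 5 + 3 = 13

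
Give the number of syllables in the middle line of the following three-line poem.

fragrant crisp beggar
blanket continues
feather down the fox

The middle line: blanket(2) + continues(3) = 5

5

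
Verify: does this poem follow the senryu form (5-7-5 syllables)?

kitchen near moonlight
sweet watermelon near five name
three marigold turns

No

Line 1: kitchen(2) + near(1) + moonlight(2) = 5 ✓
Line 2: sweet(1) + watermelon(4) + near(1) + five(1) + name(1) = 8 (expected 7)
Line 3: three(1) + marigold(3) + turns(1) = 5 ✓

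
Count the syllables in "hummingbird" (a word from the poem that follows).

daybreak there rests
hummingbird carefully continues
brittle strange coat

3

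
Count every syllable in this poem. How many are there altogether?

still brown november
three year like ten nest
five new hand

13

Line 1: still (1), brown (1), november (3) → 5
Line 2: three (1), year (1), like (1), ten (1), nest (1) → 5
Line 3: five (1), new (1), hand (1) → 3
Total: 5 + 5 + 3 = 13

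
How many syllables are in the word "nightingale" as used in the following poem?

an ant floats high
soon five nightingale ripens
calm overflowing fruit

3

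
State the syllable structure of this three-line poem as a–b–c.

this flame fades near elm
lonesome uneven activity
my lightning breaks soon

5–9–5

Line 1: this (1), flame (1), fades (1), near (1), elm (1) → 5
Line 2: lonesome (2), uneven (3), activity (4) → 9
Line 3: my (1), lightning (2), breaks (1), soon (1) → 5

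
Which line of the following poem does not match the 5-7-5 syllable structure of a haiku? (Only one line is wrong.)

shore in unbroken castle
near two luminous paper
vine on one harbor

The first line

Line 1: "shore in unbroken castle": 1+1+3+2 = 7 (expected 5)
Line 2: "near two luminous paper": 1+1+3+2 = 7 ✓
Line 3: "vine on one harbor": 1+1+1+2 = 5 ✓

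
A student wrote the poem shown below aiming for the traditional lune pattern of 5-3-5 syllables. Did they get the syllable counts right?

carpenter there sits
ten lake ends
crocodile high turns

Line 1: "carpenter there sits": 3+1+1 = 5 ✓
Line 2: "ten lake ends": 1+1+1 = 3 ✓
Line 3: "crocodile high turns": 3+1+1 = 5 ✓

Yes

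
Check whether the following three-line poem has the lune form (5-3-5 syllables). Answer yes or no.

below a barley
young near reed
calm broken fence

Line 1: "below a barley": 2+1+2 = 5 ✓
Line 2: "young near reed": 1+1+1 = 3 ✓
Line 3: "calm broken fence": 1+2+1 = 4 (expected 5)

No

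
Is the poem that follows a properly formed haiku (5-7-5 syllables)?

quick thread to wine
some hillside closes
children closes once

Line 1: "quick thread to wine": 1+1+1+1 = 4 (expected 5)
Line 2: "some hillside closes": 1+2+2 = 5 (expected 7)
Line 3: "children closes once": 2+2+1 = 5 ✓

No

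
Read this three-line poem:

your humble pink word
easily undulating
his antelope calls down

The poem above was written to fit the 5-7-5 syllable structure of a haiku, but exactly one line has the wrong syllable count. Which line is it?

The third line

Line 1: your(1) + humble(2) + pink(1) + word(1) = 5 ✓
Line 2: easily(3) + undulating(4) = 7 ✓
Line 3: his(1) + antelope(3) + calls(1) + down(1) = 6 (expected 5)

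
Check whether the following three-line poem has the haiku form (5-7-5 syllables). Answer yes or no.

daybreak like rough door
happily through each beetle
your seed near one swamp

Line 1: "daybreak like rough door": 2+1+1+1 = 5 ✓
Line 2: "happily through each beetle": 3+1+1+2 = 7 ✓
Line 3: "your seed near one swamp": 1+1+1+1+1 = 5 ✓

Yes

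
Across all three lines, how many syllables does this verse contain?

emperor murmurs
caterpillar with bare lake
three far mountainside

17

Line 1: "emperor murmurs": 3+2 = 5
Line 2: "caterpillar with bare lake": 4+1+1+1 = 7
Line 3: "three far mountainside": 1+1+3 = 5
Total: 5 + 7 + 5 = 17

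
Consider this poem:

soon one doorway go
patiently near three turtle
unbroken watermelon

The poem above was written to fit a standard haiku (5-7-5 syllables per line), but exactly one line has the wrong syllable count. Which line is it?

The third line

Line 1: soon (1), one (1), doorway (2), go (1) → 5 ✓
Line 2: patiently (3), near (1), three (1), turtle (2) → 7 ✓
Line 3: unbroken (3), watermelon (4) → 7 (expected 5)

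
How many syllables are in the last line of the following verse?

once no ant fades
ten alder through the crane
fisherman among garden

7

The last line: fisherman(3) + among(2) + garden(2) = 7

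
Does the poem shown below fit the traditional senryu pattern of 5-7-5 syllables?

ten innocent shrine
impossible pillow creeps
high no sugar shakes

Line 1: "ten innocent shrine": 1+3+1 = 5 ✓
Line 2: "impossible pillow creeps": 4+2+1 = 7 ✓
Line 3: "high no sugar shakes": 1+1+2+1 = 5 ✓

Yes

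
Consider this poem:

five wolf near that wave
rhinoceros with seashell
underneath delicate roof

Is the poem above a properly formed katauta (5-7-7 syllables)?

Yes

Line 1: five (1), wolf (1), near (1), that (1), wave (1) → 5 ✓
Line 2: rhinoceros (4), with (1), seashell (2) → 7 ✓
Line 3: underneath (3), delicate (3), roof (1) → 7 ✓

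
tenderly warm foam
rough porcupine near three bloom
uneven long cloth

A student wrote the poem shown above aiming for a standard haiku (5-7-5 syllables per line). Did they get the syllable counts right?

Yes

Line 1: tenderly(3) + warm(1) + foam(1) = 5 ✓
Line 2: rough(1) + porcupine(3) + near(1) + three(1) + bloom(1) = 7 ✓
Line 3: uneven(3) + long(1) + cloth(1) = 5 ✓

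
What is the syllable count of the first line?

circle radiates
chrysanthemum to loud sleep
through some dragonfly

5

The first line: circle (2), radiates (3) → 5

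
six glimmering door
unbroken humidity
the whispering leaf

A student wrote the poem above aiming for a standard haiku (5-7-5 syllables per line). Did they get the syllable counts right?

Line 1: six (1), glimmering (3), door (1) → 5 ✓
Line 2: unbroken (3), humidity (4) → 7 ✓
Line 3: the (1), whispering (3), leaf (1) → 5 ✓

Yes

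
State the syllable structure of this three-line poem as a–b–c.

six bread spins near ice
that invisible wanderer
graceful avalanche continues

5–8–8

Line 1: "six bread spins near ice": 1+1+1+1+1 = 5
Line 2: "that invisible wanderer": 1+4+3 = 8
Line 3: "graceful avalanche continues": 2+3+3 = 8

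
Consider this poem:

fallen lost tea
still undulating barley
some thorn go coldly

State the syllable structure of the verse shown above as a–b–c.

Line 1: fallen(2) + lost(1) + tea(1) = 4
Line 2: still(1) + undulating(4) + barley(2) = 7
Line 3: some(1) + thorn(1) + go(1) + coldly(2) = 5

4–7–5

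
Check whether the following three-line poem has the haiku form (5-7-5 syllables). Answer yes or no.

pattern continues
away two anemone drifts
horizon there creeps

No

Line 1: "pattern continues": 2+3 = 5 ✓
Line 2: "away two anemone drifts": 2+1+4+1 = 8 (expected 7)
Line 3: "horizon there creeps": 3+1+1 = 5 ✓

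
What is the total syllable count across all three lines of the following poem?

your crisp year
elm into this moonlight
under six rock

Line 1: your (1), crisp (1), year (1) → 3
Line 2: elm (1), into (2), this (1), moonlight (2) → 6
Line 3: under (2), six (1), rock (1) → 4
Total: 3 + 6 + 4 = 13

13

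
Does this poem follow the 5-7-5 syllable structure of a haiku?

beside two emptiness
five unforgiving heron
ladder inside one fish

Line 1: "beside two emptiness": 2+1+3 = 6 (expected 5)
Line 2: "five unforgiving heron": 1+4+2 = 7 ✓
Line 3: "ladder inside one fish": 2+2+1+1 = 6 (expected 5)

No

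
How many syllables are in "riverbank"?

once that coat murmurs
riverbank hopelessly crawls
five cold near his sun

3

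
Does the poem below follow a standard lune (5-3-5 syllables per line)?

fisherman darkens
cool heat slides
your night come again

Line 1: fisherman(3) + darkens(2) = 5 ✓
Line 2: cool(1) + heat(1) + slides(1) = 3 ✓
Line 3: your(1) + night(1) + come(1) + again(2) = 5 ✓

Yes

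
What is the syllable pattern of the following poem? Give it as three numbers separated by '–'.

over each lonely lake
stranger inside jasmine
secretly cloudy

Line 1: over (2), each (1), lonely (2), lake (1) → 6
Line 2: stranger (2), inside (2), jasmine (2) → 6
Line 3: secretly (3), cloudy (2) → 5

6–6–5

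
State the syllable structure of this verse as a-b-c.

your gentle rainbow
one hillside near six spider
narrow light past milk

5-7-5

Line 1: your(1) + gentle(2) + rainbow(2) = 5
Line 2: one(1) + hillside(2) + near(1) + six(1) + spider(2) = 7
Line 3: narrow(2) + light(1) + past(1) + milk(1) = 5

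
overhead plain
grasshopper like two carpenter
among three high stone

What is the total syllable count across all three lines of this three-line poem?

Line 1: overhead(3) + plain(1) = 4
Line 2: grasshopper(3) + like(1) + two(1) + carpenter(3) = 8
Line 3: among(2) + three(1) + high(1) + stone(1) = 5
Total: 4 + 8 + 5 = 17

17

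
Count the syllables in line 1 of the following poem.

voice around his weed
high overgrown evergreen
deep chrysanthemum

Line 1: voice (1), around (2), his (1), weed (1) → 5

5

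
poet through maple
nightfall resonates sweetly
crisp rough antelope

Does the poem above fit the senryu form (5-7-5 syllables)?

Yes

Line 1: poet (2), through (1), maple (2) → 5 ✓
Line 2: nightfall (2), resonates (3), sweetly (2) → 7 ✓
Line 3: crisp (1), rough (1), antelope (3) → 5 ✓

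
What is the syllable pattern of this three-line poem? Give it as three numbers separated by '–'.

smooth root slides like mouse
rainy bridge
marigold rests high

Line 1: smooth (1), root (1), slides (1), like (1), mouse (1) → 5
Line 2: rainy (2), bridge (1) → 3
Line 3: marigold (3), rests (1), high (1) → 5

5–3–5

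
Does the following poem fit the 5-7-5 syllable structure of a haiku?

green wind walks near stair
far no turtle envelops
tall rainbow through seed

Yes

Line 1: green (1), wind (1), walks (1), near (1), stair (1) → 5 ✓
Line 2: far (1), no (1), turtle (2), envelops (3) → 7 ✓
Line 3: tall (1), rainbow (2), through (1), seed (1) → 5 ✓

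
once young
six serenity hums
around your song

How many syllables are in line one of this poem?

2

Line one: "once young": 1+1 = 2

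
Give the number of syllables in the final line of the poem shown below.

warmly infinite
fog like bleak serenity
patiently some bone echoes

7

The final line: "patiently some bone echoes": 3+1+1+2 = 7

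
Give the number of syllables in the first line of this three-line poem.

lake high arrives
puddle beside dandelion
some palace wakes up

The first line: "lake high arrives": 1+1+2 = 4

4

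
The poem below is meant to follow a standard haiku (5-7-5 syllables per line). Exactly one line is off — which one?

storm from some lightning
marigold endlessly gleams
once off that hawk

Line 3

Line 1: "storm from some lightning": 1+1+1+2 = 5 ✓
Line 2: "marigold endlessly gleams": 3+3+1 = 7 ✓
Line 3: "once off that hawk": 1+1+1+1 = 4 (expected 5)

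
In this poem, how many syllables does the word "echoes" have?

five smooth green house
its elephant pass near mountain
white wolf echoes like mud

2

"echoes" has 2 syllables.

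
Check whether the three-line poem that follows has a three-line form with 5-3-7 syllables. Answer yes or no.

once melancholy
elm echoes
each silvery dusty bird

Line 1: once (1), melancholy (4) → 5 ✓
Line 2: elm (1), echoes (2) → 3 ✓
Line 3: each (1), silvery (3), dusty (2), bird (1) → 7 ✓

Yes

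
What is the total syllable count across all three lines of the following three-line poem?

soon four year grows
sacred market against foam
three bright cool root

Line 1: soon (1), four (1), year (1), grows (1) → 4
Line 2: sacred (2), market (2), against (2), foam (1) → 7
Line 3: three (1), bright (1), cool (1), root (1) → 4
Total: 4 + 7 + 4 = 15

15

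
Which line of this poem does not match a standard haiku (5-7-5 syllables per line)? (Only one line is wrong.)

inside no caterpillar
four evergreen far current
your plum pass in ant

Line 1

Line 1: "inside no caterpillar": 2+1+4 = 7 (expected 5)
Line 2: "four evergreen far current": 1+3+1+2 = 7 ✓
Line 3: "your plum pass in ant": 1+1+1+1+1 = 5 ✓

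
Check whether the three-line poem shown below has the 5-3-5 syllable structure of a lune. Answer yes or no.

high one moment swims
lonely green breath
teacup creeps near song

Line 1: "high one moment swims": 1+1+2+1 = 5 ✓
Line 2: "lonely green breath": 2+1+1 = 4 (expected 3)
Line 3: "teacup creeps near song": 2+1+1+1 = 5 ✓

No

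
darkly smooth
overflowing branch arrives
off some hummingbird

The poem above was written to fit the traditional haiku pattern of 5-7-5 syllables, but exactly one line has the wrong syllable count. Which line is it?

Line 1: "darkly smooth": 2+1 = 3 (expected 5)
Line 2: "overflowing branch arrives": 4+1+2 = 7 ✓
Line 3: "off some hummingbird": 1+1+3 = 5 ✓

Line 1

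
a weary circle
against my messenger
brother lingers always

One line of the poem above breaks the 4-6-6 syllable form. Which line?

The first line

Line 1: "a weary circle": 1+2+2 = 5 (expected 4)
Line 2: "against my messenger": 2+1+3 = 6 ✓
Line 3: "brother lingers always": 2+2+2 = 6 ✓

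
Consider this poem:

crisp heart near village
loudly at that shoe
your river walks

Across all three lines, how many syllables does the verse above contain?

14

Line 1: "crisp heart near village": 1+1+1+2 = 5
Line 2: "loudly at that shoe": 2+1+1+1 = 5
Line 3: "your river walks": 1+2+1 = 4
Total: 5 + 5 + 4 = 14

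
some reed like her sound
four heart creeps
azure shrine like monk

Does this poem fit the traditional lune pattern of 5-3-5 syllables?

Line 1: some(1) + reed(1) + like(1) + her(1) + sound(1) = 5 ✓
Line 2: four(1) + heart(1) + creeps(1) = 3 ✓
Line 3: azure(2) + shrine(1) + like(1) + monk(1) = 5 ✓

Yes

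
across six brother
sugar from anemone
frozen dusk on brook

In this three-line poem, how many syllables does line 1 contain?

5

Line 1: "across six brother": 2+1+2 = 5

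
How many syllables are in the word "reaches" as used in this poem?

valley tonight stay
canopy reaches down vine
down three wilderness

"reaches" has 2 syllables.

2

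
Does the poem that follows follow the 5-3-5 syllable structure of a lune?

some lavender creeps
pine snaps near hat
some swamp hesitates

No

Line 1: some(1) + lavender(3) + creeps(1) = 5 ✓
Line 2: pine(1) + snaps(1) + near(1) + hat(1) = 4 (expected 3)
Line 3: some(1) + swamp(1) + hesitates(3) = 5 ✓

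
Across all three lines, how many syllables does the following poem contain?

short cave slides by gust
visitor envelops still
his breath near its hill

Line 1: short(1) + cave(1) + slides(1) + by(1) + gust(1) = 5
Line 2: visitor(3) + envelops(3) + still(1) = 7
Line 3: his(1) + breath(1) + near(1) + its(1) + hill(1) = 5
Total: 5 + 7 + 5 = 17

17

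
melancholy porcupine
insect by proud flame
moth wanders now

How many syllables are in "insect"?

"insect" has 2 syllables.

2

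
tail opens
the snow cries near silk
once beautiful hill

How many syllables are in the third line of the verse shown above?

The third line: once(1) + beautiful(3) + hill(1) = 5

5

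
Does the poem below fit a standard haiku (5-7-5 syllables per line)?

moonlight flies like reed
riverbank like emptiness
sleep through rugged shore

Line 1: moonlight (2), flies (1), like (1), reed (1) → 5 ✓
Line 2: riverbank (3), like (1), emptiness (3) → 7 ✓
Line 3: sleep (1), through (1), rugged (2), shore (1) → 5 ✓

Yes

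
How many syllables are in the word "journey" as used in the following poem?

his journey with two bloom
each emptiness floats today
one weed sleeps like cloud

2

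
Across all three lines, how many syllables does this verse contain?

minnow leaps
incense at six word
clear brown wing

11

Line 1: minnow(2) + leaps(1) = 3
Line 2: incense(2) + at(1) + six(1) + word(1) = 5
Line 3: clear(1) + brown(1) + wing(1) = 3
Total: 3 + 5 + 3 = 11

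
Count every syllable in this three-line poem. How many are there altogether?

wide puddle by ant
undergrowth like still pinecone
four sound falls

Line 1: "wide puddle by ant": 1+2+1+1 = 5
Line 2: "undergrowth like still pinecone": 3+1+1+2 = 7
Line 3: "four sound falls": 1+1+1 = 3
Total: 5 + 7 + 3 = 15

15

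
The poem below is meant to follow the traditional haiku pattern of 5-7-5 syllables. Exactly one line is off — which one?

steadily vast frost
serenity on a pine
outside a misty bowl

Line 1: "steadily vast frost": 3+1+1 = 5 ✓
Line 2: "serenity on a pine": 4+1+1+1 = 7 ✓
Line 3: "outside a misty bowl": 2+1+2+1 = 6 (expected 5)

The third line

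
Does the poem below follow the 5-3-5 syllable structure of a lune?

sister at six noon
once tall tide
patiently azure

Line 1: sister (2), at (1), six (1), noon (1) → 5 ✓
Line 2: once (1), tall (1), tide (1) → 3 ✓
Line 3: patiently (3), azure (2) → 5 ✓

Yes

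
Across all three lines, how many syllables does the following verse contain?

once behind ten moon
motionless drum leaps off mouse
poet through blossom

17

Line 1: "once behind ten moon": 1+2+1+1 = 5
Line 2: "motionless drum leaps off mouse": 3+1+1+1+1 = 7
Line 3: "poet through blossom": 2+1+2 = 5
Total: 5 + 7 + 5 = 17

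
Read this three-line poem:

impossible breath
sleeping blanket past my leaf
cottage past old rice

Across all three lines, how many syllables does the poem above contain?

Line 1: impossible (4), breath (1) → 5
Line 2: sleeping (2), blanket (2), past (1), my (1), leaf (1) → 7
Line 3: cottage (2), past (1), old (1), rice (1) → 5
Total: 5 + 7 + 5 = 17

17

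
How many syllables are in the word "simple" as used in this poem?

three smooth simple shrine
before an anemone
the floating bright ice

2

"simple" has 2 syllables.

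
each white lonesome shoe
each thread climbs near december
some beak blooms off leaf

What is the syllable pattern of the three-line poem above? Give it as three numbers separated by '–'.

Line 1: each(1) + white(1) + lonesome(2) + shoe(1) = 5
Line 2: each(1) + thread(1) + climbs(1) + near(1) + december(3) = 7
Line 3: some(1) + beak(1) + blooms(1) + off(1) + leaf(1) = 5

5–7–5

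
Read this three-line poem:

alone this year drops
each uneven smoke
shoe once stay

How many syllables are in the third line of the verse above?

3

The third line: shoe (1), once (1), stay (1) → 3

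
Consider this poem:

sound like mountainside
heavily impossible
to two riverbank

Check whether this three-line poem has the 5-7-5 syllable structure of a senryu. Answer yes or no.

Line 1: sound (1), like (1), mountainside (3) → 5 ✓
Line 2: heavily (3), impossible (4) → 7 ✓
Line 3: to (1), two (1), riverbank (3) → 5 ✓

Yes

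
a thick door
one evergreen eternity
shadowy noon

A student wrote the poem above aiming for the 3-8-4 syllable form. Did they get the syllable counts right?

Yes

Line 1: a (1), thick (1), door (1) → 3 ✓
Line 2: one (1), evergreen (3), eternity (4) → 8 ✓
Line 3: shadowy (3), noon (1) → 4 ✓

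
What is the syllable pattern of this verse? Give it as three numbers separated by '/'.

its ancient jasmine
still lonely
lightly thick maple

Line 1: its(1) + ancient(2) + jasmine(2) = 5
Line 2: still(1) + lonely(2) = 3
Line 3: lightly(2) + thick(1) + maple(2) = 5

5/3/5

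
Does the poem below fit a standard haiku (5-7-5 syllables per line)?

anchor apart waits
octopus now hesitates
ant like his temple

Yes

Line 1: "anchor apart waits": 2+2+1 = 5 ✓
Line 2: "octopus now hesitates": 3+1+3 = 7 ✓
Line 3: "ant like his temple": 1+1+1+2 = 5 ✓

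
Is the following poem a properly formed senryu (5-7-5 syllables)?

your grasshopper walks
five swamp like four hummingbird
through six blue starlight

Yes

Line 1: your (1), grasshopper (3), walks (1) → 5 ✓
Line 2: five (1), swamp (1), like (1), four (1), hummingbird (3) → 7 ✓
Line 3: through (1), six (1), blue (1), starlight (2) → 5 ✓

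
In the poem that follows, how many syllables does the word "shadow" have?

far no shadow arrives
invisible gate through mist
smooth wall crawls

2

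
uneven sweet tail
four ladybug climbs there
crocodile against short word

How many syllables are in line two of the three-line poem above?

Line two: four(1) + ladybug(3) + climbs(1) + there(1) = 6

6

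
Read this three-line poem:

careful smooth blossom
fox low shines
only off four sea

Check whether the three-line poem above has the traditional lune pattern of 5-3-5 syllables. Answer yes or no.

Yes

Line 1: careful (2), smooth (1), blossom (2) → 5 ✓
Line 2: fox (1), low (1), shines (1) → 3 ✓
Line 3: only (2), off (1), four (1), sea (1) → 5 ✓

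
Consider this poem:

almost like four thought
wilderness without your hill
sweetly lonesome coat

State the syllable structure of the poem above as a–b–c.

Line 1: almost(2) + like(1) + four(1) + thought(1) = 5
Line 2: wilderness(3) + without(2) + your(1) + hill(1) = 7
Line 3: sweetly(2) + lonesome(2) + coat(1) = 5

5–7–5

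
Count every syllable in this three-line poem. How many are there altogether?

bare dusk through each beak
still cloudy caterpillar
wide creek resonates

Line 1: "bare dusk through each beak": 1+1+1+1+1 = 5
Line 2: "still cloudy caterpillar": 1+2+4 = 7
Line 3: "wide creek resonates": 1+1+3 = 5
Total: 5 + 7 + 5 = 17

17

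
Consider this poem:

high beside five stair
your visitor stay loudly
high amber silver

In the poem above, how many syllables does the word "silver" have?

2

"silver" has 2 syllables.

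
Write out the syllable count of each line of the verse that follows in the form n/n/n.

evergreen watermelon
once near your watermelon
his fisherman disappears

7/7/7

Line 1: "evergreen watermelon": 3+4 = 7
Line 2: "once near your watermelon": 1+1+1+4 = 7
Line 3: "his fisherman disappears": 1+3+3 = 7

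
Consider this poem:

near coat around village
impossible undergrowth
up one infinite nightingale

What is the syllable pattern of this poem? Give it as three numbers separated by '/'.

Line 1: near(1) + coat(1) + around(2) + village(2) = 6
Line 2: impossible(4) + undergrowth(3) = 7
Line 3: up(1) + one(1) + infinite(3) + nightingale(3) = 8

6/7/8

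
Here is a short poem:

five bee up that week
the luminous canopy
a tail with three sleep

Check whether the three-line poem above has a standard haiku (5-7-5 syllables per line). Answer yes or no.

Line 1: five (1), bee (1), up (1), that (1), week (1) → 5 ✓
Line 2: the (1), luminous (3), canopy (3) → 7 ✓
Line 3: a (1), tail (1), with (1), three (1), sleep (1) → 5 ✓

Yes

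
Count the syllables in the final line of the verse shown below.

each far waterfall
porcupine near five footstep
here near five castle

The final line: "here near five castle": 1+1+1+2 = 5

5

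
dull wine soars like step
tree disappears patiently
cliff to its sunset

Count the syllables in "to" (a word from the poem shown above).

1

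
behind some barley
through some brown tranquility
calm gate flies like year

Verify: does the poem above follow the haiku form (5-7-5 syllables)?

Yes

Line 1: behind(2) + some(1) + barley(2) = 5 ✓
Line 2: through(1) + some(1) + brown(1) + tranquility(4) = 7 ✓
Line 3: calm(1) + gate(1) + flies(1) + like(1) + year(1) = 5 ✓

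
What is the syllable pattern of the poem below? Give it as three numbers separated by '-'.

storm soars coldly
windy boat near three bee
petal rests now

4-6-4

Line 1: "storm soars coldly": 1+1+2 = 4
Line 2: "windy boat near three bee": 2+1+1+1+1 = 6
Line 3: "petal rests now": 2+1+1 = 4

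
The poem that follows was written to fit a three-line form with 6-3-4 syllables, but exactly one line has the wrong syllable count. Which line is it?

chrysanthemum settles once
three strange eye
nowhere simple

Line 1: chrysanthemum(4) + settles(2) + once(1) = 7 (expected 6)
Line 2: three(1) + strange(1) + eye(1) = 3 ✓
Line 3: nowhere(2) + simple(2) = 4 ✓

Line 1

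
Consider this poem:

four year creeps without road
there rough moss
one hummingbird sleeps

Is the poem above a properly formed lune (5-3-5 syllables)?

No

Line 1: "four year creeps without road": 1+1+1+2+1 = 6 (expected 5)
Line 2: "there rough moss": 1+1+1 = 3 ✓
Line 3: "one hummingbird sleeps": 1+3+1 = 5 ✓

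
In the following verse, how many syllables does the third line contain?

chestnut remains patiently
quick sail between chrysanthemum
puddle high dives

The third line: "puddle high dives": 2+1+1 = 4

4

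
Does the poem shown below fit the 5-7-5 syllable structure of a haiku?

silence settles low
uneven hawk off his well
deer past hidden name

Line 1: silence (2), settles (2), low (1) → 5 ✓
Line 2: uneven (3), hawk (1), off (1), his (1), well (1) → 7 ✓
Line 3: deer (1), past (1), hidden (2), name (1) → 5 ✓

Yes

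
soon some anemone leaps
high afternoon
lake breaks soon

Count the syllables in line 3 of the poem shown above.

3

Line 3: lake(1) + breaks(1) + soon(1) = 3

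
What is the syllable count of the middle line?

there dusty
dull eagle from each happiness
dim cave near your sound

The middle line: dull (1), eagle (2), from (1), each (1), happiness (3) → 8

8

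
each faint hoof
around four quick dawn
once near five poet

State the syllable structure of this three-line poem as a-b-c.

Line 1: each(1) + faint(1) + hoof(1) = 3
Line 2: around(2) + four(1) + quick(1) + dawn(1) = 5
Line 3: once(1) + near(1) + five(1) + poet(2) = 5

3-5-5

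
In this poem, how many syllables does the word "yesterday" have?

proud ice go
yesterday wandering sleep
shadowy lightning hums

3

"yesterday" has 3 syllables.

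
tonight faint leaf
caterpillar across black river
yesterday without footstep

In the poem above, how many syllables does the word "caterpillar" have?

4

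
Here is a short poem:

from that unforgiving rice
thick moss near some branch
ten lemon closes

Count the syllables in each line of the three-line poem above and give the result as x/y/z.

Line 1: from (1), that (1), unforgiving (4), rice (1) → 7
Line 2: thick (1), moss (1), near (1), some (1), branch (1) → 5
Line 3: ten (1), lemon (2), closes (2) → 5

7/5/5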